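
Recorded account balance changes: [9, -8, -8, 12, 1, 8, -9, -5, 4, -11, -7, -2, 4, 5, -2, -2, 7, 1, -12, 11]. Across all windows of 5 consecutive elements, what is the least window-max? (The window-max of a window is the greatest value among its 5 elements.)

4

[9, -8, -8, 12, 1] → max 12
[-8, -8, 12, 1, 8] → max 12
[-8, 12, 1, 8, -9] → max 12
[12, 1, 8, -9, -5] → max 12
[1, 8, -9, -5, 4] → max 8
[8, -9, -5, 4, -11] → max 8
[-9, -5, 4, -11, -7] → max 4
[-5, 4, -11, -7, -2] → max 4
[4, -11, -7, -2, 4] → max 4
[-11, -7, -2, 4, 5] → max 5
[-7, -2, 4, 5, -2] → max 5
[-2, 4, 5, -2, -2] → max 5
[4, 5, -2, -2, 7] → max 7
[5, -2, -2, 7, 1] → max 7
[-2, -2, 7, 1, -12] → max 7
[-2, 7, 1, -12, 11] → max 11
Least of these is 4.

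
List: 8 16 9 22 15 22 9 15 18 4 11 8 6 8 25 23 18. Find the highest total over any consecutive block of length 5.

84

8 16 9 22 15 → sum 70
16 9 22 15 22 → sum 84
9 22 15 22 9 → sum 77
22 15 22 9 15 → sum 83
15 22 9 15 18 → sum 79
22 9 15 18 4 → sum 68
9 15 18 4 11 → sum 57
15 18 4 11 8 → sum 56
18 4 11 8 6 → sum 47
4 11 8 6 8 → sum 37
11 8 6 8 25 → sum 58
8 6 8 25 23 → sum 70
6 8 25 23 18 → sum 80
Highest of these is 84.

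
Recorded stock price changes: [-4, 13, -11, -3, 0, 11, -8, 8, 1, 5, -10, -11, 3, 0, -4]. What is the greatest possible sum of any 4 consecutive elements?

-4 13 -11 -3 → sum -5
13 -11 -3 0 → sum -1
-11 -3 0 11 → sum -3
-3 0 11 -8 → sum 0
0 11 -8 8 → sum 11
11 -8 8 1 → sum 12
-8 8 1 5 → sum 6
8 1 5 -10 → sum 4
1 5 -10 -11 → sum -15
5 -10 -11 3 → sum -13
-10 -11 3 0 → sum -18
-11 3 0 -4 → sum -12
Greatest of these is 12.

12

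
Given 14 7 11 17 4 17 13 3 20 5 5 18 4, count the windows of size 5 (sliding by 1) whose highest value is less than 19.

[14, 7, 11, 17, 4] → max 17  < 19 ✓
[7, 11, 17, 4, 17] → max 17  < 19 ✓
[11, 17, 4, 17, 13] → max 17  < 19 ✓
[17, 4, 17, 13, 3] → max 17  < 19 ✓
[4, 17, 13, 3, 20] → max 20
[17, 13, 3, 20, 5] → max 20
[13, 3, 20, 5, 5] → max 20
[3, 20, 5, 5, 18] → max 20
[20, 5, 5, 18, 4] → max 20
4 windows satisfy the condition.

4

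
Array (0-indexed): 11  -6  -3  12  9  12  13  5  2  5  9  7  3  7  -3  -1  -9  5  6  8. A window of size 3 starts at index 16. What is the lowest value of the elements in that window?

Elements at indices 16..18: -9, 5, 6
min(-9, 5, 6) = -9

-9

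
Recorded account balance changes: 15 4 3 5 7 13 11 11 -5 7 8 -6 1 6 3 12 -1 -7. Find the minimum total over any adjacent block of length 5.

Window sums for each of the 14 positions:
(15, 4, 3, 5, 7) → sum 34
(4, 3, 5, 7, 13) → sum 32
(3, 5, 7, 13, 11) → sum 39
(5, 7, 13, 11, 11) → sum 47
(7, 13, 11, 11, -5) → sum 37
(13, 11, 11, -5, 7) → sum 37
(11, 11, -5, 7, 8) → sum 32
(11, -5, 7, 8, -6) → sum 15
(-5, 7, 8, -6, 1) → sum 5
(7, 8, -6, 1, 6) → sum 16
(8, -6, 1, 6, 3) → sum 12
(-6, 1, 6, 3, 12) → sum 16
(1, 6, 3, 12, -1) → sum 21
(6, 3, 12, -1, -7) → sum 13
Minimum of these is 5.

5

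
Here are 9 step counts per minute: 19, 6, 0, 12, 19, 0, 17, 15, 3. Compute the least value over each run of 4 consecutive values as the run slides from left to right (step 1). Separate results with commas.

Sliding a size-4 window across the 9 values:
(19, 6, 0, 12) → min 0
(6, 0, 12, 19) → min 0
(0, 12, 19, 0) → min 0
(12, 19, 0, 17) → min 0
(19, 0, 17, 15) → min 0
(0, 17, 15, 3) → min 0

0, 0, 0, 0, 0, 0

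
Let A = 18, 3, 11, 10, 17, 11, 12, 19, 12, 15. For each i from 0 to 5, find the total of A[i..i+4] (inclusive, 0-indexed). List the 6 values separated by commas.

59, 52, 61, 69, 71, 69

Sliding a size-5 window across the 10 values:
18 3 11 10 17 → sum 59
3 11 10 17 11 → sum 52
11 10 17 11 12 → sum 61
10 17 11 12 19 → sum 69
17 11 12 19 12 → sum 71
11 12 19 12 15 → sum 69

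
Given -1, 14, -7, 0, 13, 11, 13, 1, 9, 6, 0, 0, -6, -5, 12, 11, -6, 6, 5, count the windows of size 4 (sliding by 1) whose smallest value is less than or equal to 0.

13

[-1, 14, -7, 0] → min -7  ≤ 0 ✓
[14, -7, 0, 13] → min -7  ≤ 0 ✓
[-7, 0, 13, 11] → min -7  ≤ 0 ✓
[0, 13, 11, 13] → min 0  ≤ 0 ✓
[13, 11, 13, 1] → min 1
[11, 13, 1, 9] → min 1
[13, 1, 9, 6] → min 1
[1, 9, 6, 0] → min 0  ≤ 0 ✓
[9, 6, 0, 0] → min 0  ≤ 0 ✓
[6, 0, 0, -6] → min -6  ≤ 0 ✓
[0, 0, -6, -5] → min -6  ≤ 0 ✓
[0, -6, -5, 12] → min -6  ≤ 0 ✓
[-6, -5, 12, 11] → min -6  ≤ 0 ✓
[-5, 12, 11, -6] → min -6  ≤ 0 ✓
[12, 11, -6, 6] → min -6  ≤ 0 ✓
[11, -6, 6, 5] → min -6  ≤ 0 ✓
13 windows satisfy the condition.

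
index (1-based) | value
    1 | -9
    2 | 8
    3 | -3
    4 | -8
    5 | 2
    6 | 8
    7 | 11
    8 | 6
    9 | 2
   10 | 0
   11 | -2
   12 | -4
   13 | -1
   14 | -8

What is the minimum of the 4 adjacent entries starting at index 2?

Elements at indices 2..5: 8, -3, -8, 2
min(8, -3, -8, 2) = -8

-8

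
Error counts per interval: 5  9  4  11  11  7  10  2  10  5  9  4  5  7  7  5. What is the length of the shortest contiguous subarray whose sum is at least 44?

6

add 5: running sum 5 < 44
add 9: running sum 14 < 44
add 4: running sum 18 < 44
add 11: running sum 29 < 44
add 11: running sum 40 < 44
end 5: [5, 9, 4, 11, 11, 7] sum 47, len 6
end 6: [9, 4, 11, 11, 7, 10] sum 52, len 6
end 7: [4, 11, 11, 7, 10, 2] sum 45, len 6
end 8: [11, 11, 7, 10, 2, 10] sum 51, len 6
end 9: [11, 7, 10, 2, 10, 5] sum 45, len 6
end 10: [11, 7, 10, 2, 10, 5, 9] sum 54, len 7
end 11: [7, 10, 2, 10, 5, 9, 4] sum 47, len 7
end 12: [10, 2, 10, 5, 9, 4, 5] sum 45, len 7
end 13: [10, 2, 10, 5, 9, 4, 5, 7] sum 52, len 8
end 14: [10, 5, 9, 4, 5, 7, 7] sum 47, len 7
end 15: [10, 5, 9, 4, 5, 7, 7, 5] sum 52, len 8
Shortest qualifying length: 6.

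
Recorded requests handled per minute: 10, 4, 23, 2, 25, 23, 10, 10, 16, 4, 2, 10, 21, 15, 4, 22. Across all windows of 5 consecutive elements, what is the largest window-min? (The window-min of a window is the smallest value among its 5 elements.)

Window mins for each of the 12 positions:
[10, 4, 23, 2, 25] → min 2
[4, 23, 2, 25, 23] → min 2
[23, 2, 25, 23, 10] → min 2
[2, 25, 23, 10, 10] → min 2
[25, 23, 10, 10, 16] → min 10
[23, 10, 10, 16, 4] → min 4
[10, 10, 16, 4, 2] → min 2
[10, 16, 4, 2, 10] → min 2
[16, 4, 2, 10, 21] → min 2
[4, 2, 10, 21, 15] → min 2
[2, 10, 21, 15, 4] → min 2
[10, 21, 15, 4, 22] → min 4
Largest of these is 10.

10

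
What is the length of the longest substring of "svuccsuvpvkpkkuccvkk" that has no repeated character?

add s: [s] len 1
add v: [s, v] len 2
add u: [s, v, u] len 3
add c: [s, v, u, c] len 4
add c (repeat c, move left end past it): [c] len 1
add s: [c, s] len 2
add u: [c, s, u] len 3
add v: [c, s, u, v] len 4
add p: [c, s, u, v, p] len 5
add v (repeat v, move left end past it): [p, v] len 2
add k: [p, v, k] len 3
add p (repeat p, move left end past it): [v, k, p] len 3
add k (repeat k, move left end past it): [p, k] len 2
add k (repeat k, move left end past it): [k] len 1
add u: [k, u] len 2
add c: [k, u, c] len 3
add c (repeat c, move left end past it): [c] len 1
add v: [c, v] len 2
add k: [c, v, k] len 3
add k (repeat k, move left end past it): [k] len 1
Longest all-distinct length: 5.

5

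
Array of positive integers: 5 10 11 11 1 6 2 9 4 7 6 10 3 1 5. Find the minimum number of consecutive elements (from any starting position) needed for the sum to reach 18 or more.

2

add 5: running sum 5 < 18
add 10: running sum 15 < 18
end 2: [10, 11] sum 21, len 2
end 3: [11, 11] sum 22, len 2
end 4: [11, 11, 1] sum 23, len 3
end 5: [11, 1, 6] sum 18, len 3
end 6: [11, 1, 6, 2] sum 20, len 4
end 7: [1, 6, 2, 9] sum 18, len 4
end 8: [6, 2, 9, 4] sum 21, len 4
end 9: [9, 4, 7] sum 20, len 3
end 10: [9, 4, 7, 6] sum 26, len 4
end 11: [7, 6, 10] sum 23, len 3
end 12: [6, 10, 3] sum 19, len 3
end 13: [6, 10, 3, 1] sum 20, len 4
end 14: [10, 3, 1, 5] sum 19, len 4
Shortest qualifying length: 2.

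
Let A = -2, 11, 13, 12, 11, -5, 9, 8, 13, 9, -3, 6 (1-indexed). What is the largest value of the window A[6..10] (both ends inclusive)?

13

Elements at indices 6..10: -5, 9, 8, 13, 9
max(-5, 9, 8, 13, 9) = 13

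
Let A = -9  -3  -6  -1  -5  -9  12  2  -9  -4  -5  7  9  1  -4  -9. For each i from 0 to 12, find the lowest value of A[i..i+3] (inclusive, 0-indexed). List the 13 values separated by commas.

-9, -6, -9, -9, -9, -9, -9, -9, -9, -5, -5, -4, -9

(-9, -3, -6, -1) → min -9
(-3, -6, -1, -5) → min -6
(-6, -1, -5, -9) → min -9
(-1, -5, -9, 12) → min -9
(-5, -9, 12, 2) → min -9
(-9, 12, 2, -9) → min -9
(12, 2, -9, -4) → min -9
(2, -9, -4, -5) → min -9
(-9, -4, -5, 7) → min -9
(-4, -5, 7, 9) → min -5
(-5, 7, 9, 1) → min -5
(7, 9, 1, -4) → min -4
(9, 1, -4, -9) → min -9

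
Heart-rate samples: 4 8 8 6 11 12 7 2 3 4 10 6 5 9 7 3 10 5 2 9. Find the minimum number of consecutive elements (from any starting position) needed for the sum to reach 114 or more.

add 4: running sum 4 < 114
add 8: running sum 12 < 114
add 8: running sum 20 < 114
add 6: running sum 26 < 114
add 11: running sum 37 < 114
add 12: running sum 49 < 114
add 7: running sum 56 < 114
add 2: running sum 58 < 114
add 3: running sum 61 < 114
add 4: running sum 65 < 114
add 10: running sum 75 < 114
add 6: running sum 81 < 114
add 5: running sum 86 < 114
add 9: running sum 95 < 114
add 7: running sum 102 < 114
add 3: running sum 105 < 114
add 10: shortest ending here [4, 8, 8, 6, 11, 12, 7, 2, 3, 4, 10, 6, 5, 9, 7, 3, 10] sum 115, len 17
add 5: shortest ending here [8, 8, 6, 11, 12, 7, 2, 3, 4, 10, 6, 5, 9, 7, 3, 10, 5] sum 116, len 17
add 2: shortest ending here [8, 8, 6, 11, 12, 7, 2, 3, 4, 10, 6, 5, 9, 7, 3, 10, 5, 2] sum 118, len 18
add 9: shortest ending here [8, 6, 11, 12, 7, 2, 3, 4, 10, 6, 5, 9, 7, 3, 10, 5, 2, 9] sum 119, len 18
Shortest qualifying length: 17.

17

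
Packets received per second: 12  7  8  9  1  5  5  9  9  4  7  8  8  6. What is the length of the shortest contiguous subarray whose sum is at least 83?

Extend right; whenever the sum reaches 83, record the length and shrink from the left:
add 12: running sum 12 < 83
add 7: running sum 19 < 83
add 8: running sum 27 < 83
add 9: running sum 36 < 83
add 1: running sum 37 < 83
add 5: running sum 42 < 83
add 5: running sum 47 < 83
add 9: running sum 56 < 83
add 9: running sum 65 < 83
add 4: running sum 69 < 83
add 7: running sum 76 < 83
add 8: shortest ending here [12, 7, 8, 9, 1, 5, 5, 9, 9, 4, 7, 8] sum 84, len 12
add 8: shortest ending here [12, 7, 8, 9, 1, 5, 5, 9, 9, 4, 7, 8, 8] sum 92, len 13
add 6: shortest ending here [7, 8, 9, 1, 5, 5, 9, 9, 4, 7, 8, 8, 6] sum 86, len 13
Shortest qualifying length: 12.

12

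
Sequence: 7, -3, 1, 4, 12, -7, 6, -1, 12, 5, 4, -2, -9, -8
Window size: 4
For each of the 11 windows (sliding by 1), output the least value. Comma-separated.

7 -3 1 4 → min -3
-3 1 4 12 → min -3
1 4 12 -7 → min -7
4 12 -7 6 → min -7
12 -7 6 -1 → min -7
-7 6 -1 12 → min -7
6 -1 12 5 → min -1
-1 12 5 4 → min -1
12 5 4 -2 → min -2
5 4 -2 -9 → min -9
4 -2 -9 -8 → min -9

-3, -3, -7, -7, -7, -7, -1, -1, -2, -9, -9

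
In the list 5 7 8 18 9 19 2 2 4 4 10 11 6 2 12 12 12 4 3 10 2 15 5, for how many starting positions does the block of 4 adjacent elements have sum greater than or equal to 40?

(5, 7, 8, 18) → sum 38
(7, 8, 18, 9) → sum 42  ≥ 40 ✓
(8, 18, 9, 19) → sum 54  ≥ 40 ✓
(18, 9, 19, 2) → sum 48  ≥ 40 ✓
(9, 19, 2, 2) → sum 32
(19, 2, 2, 4) → sum 27
(2, 2, 4, 4) → sum 12
(2, 4, 4, 10) → sum 20
(4, 4, 10, 11) → sum 29
(4, 10, 11, 6) → sum 31
(10, 11, 6, 2) → sum 29
(11, 6, 2, 12) → sum 31
(6, 2, 12, 12) → sum 32
(2, 12, 12, 12) → sum 38
(12, 12, 12, 4) → sum 40  ≥ 40 ✓
(12, 12, 4, 3) → sum 31
(12, 4, 3, 10) → sum 29
(4, 3, 10, 2) → sum 19
(3, 10, 2, 15) → sum 30
(10, 2, 15, 5) → sum 32
4 windows satisfy the condition.

4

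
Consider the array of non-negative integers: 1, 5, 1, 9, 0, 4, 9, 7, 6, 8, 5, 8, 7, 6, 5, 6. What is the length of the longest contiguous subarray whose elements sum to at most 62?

11

→ 1: sum 1, len 1
→ 5: sum 6, len 2
→ 1: sum 7, len 3
→ 9: sum 16, len 4
→ 0: sum 16, len 5
→ 4: sum 20, len 6
→ 9: sum 29, len 7
→ 7: sum 36, len 8
→ 6: sum 42, len 9
→ 8: sum 50, len 10
→ 5: sum 55, len 11
→ 8 (dropped 1): sum 62, len 11
→ 7 (dropped 5, 1, 9): sum 54, len 9
→ 6: sum 60, len 10
→ 5 (dropped 0, 4): sum 61, len 9
→ 6 (dropped 9): sum 58, len 9
Longest length seen: 11.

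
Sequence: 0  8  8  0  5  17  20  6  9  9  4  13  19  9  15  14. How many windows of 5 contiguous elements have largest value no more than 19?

7

[0, 8, 8, 0, 5] → max 8  ≤ 19 ✓
[8, 8, 0, 5, 17] → max 17  ≤ 19 ✓
[8, 0, 5, 17, 20] → max 20
[0, 5, 17, 20, 6] → max 20
[5, 17, 20, 6, 9] → max 20
[17, 20, 6, 9, 9] → max 20
[20, 6, 9, 9, 4] → max 20
[6, 9, 9, 4, 13] → max 13  ≤ 19 ✓
[9, 9, 4, 13, 19] → max 19  ≤ 19 ✓
[9, 4, 13, 19, 9] → max 19  ≤ 19 ✓
[4, 13, 19, 9, 15] → max 19  ≤ 19 ✓
[13, 19, 9, 15, 14] → max 19  ≤ 19 ✓
7 windows satisfy the condition.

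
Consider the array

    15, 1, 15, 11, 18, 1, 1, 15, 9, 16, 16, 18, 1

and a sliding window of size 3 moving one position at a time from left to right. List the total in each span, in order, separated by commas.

[15, 1, 15] → sum 31
[1, 15, 11] → sum 27
[15, 11, 18] → sum 44
[11, 18, 1] → sum 30
[18, 1, 1] → sum 20
[1, 1, 15] → sum 17
[1, 15, 9] → sum 25
[15, 9, 16] → sum 40
[9, 16, 16] → sum 41
[16, 16, 18] → sum 50
[16, 18, 1] → sum 35

31, 27, 44, 30, 20, 17, 25, 40, 41, 50, 35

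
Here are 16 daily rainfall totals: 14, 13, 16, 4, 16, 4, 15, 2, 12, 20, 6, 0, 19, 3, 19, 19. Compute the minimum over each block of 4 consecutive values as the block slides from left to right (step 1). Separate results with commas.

4, 4, 4, 4, 2, 2, 2, 2, 0, 0, 0, 0, 3

Sliding a size-4 window across the 16 values:
[14, 13, 16, 4] → min 4
[13, 16, 4, 16] → min 4
[16, 4, 16, 4] → min 4
[4, 16, 4, 15] → min 4
[16, 4, 15, 2] → min 2
[4, 15, 2, 12] → min 2
[15, 2, 12, 20] → min 2
[2, 12, 20, 6] → min 2
[12, 20, 6, 0] → min 0
[20, 6, 0, 19] → min 0
[6, 0, 19, 3] → min 0
[0, 19, 3, 19] → min 0
[19, 3, 19, 19] → min 3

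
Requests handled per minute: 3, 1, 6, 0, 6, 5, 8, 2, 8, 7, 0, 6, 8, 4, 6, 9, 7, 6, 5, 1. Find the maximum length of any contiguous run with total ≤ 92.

18

Extend to the right; shrink from the left whenever the sum exceeds 92:
add 3: [3] sum 3, len 1
add 1: [3, 1] sum 4, len 2
add 6: [3, 1, 6] sum 10, len 3
add 0: [3, 1, 6, 0] sum 10, len 4
add 6: [3, 1, 6, 0, 6] sum 16, len 5
add 5: [3, 1, 6, 0, 6, 5] sum 21, len 6
add 8: [3, 1, 6, 0, 6, 5, 8] sum 29, len 7
add 2: [3, 1, 6, 0, 6, 5, 8, 2] sum 31, len 8
add 8: [3, 1, 6, 0, 6, 5, 8, 2, 8] sum 39, len 9
add 7: [3, 1, 6, 0, 6, 5, 8, 2, 8, 7] sum 46, len 10
add 0: [3, 1, 6, 0, 6, 5, 8, 2, 8, 7, 0] sum 46, len 11
add 6: [3, 1, 6, 0, 6, 5, 8, 2, 8, 7, 0, 6] sum 52, len 12
add 8: [3, 1, 6, 0, 6, 5, 8, 2, 8, 7, 0, 6, 8] sum 60, len 13
add 4: [3, 1, 6, 0, 6, 5, 8, 2, 8, 7, 0, 6, 8, 4] sum 64, len 14
add 6: [3, 1, 6, 0, 6, 5, 8, 2, 8, 7, 0, 6, 8, 4, 6] sum 70, len 15
add 9: [3, 1, 6, 0, 6, 5, 8, 2, 8, 7, 0, 6, 8, 4, 6, 9] sum 79, len 16
add 7: [3, 1, 6, 0, 6, 5, 8, 2, 8, 7, 0, 6, 8, 4, 6, 9, 7] sum 86, len 17
add 6: [3, 1, 6, 0, 6, 5, 8, 2, 8, 7, 0, 6, 8, 4, 6, 9, 7, 6] sum 92, len 18
add 5: [0, 6, 5, 8, 2, 8, 7, 0, 6, 8, 4, 6, 9, 7, 6, 5] sum 87, len 16
add 1: [0, 6, 5, 8, 2, 8, 7, 0, 6, 8, 4, 6, 9, 7, 6, 5, 1] sum 88, len 17
Longest length seen: 18.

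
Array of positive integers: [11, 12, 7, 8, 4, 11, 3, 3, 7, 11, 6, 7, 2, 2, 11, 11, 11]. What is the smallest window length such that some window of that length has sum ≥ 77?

add 11: running sum 11 < 77
add 12: running sum 23 < 77
add 7: running sum 30 < 77
add 8: running sum 38 < 77
add 4: running sum 42 < 77
add 11: running sum 53 < 77
add 3: running sum 56 < 77
add 3: running sum 59 < 77
add 7: running sum 66 < 77
add 11: shortest ending here [11, 12, 7, 8, 4, 11, 3, 3, 7, 11] sum 77, len 10
add 6: shortest ending here [11, 12, 7, 8, 4, 11, 3, 3, 7, 11, 6] sum 83, len 11
add 7: shortest ending here [12, 7, 8, 4, 11, 3, 3, 7, 11, 6, 7] sum 79, len 11
add 2: shortest ending here [12, 7, 8, 4, 11, 3, 3, 7, 11, 6, 7, 2] sum 81, len 12
add 2: shortest ending here [12, 7, 8, 4, 11, 3, 3, 7, 11, 6, 7, 2, 2] sum 83, len 13
add 11: shortest ending here [7, 8, 4, 11, 3, 3, 7, 11, 6, 7, 2, 2, 11] sum 82, len 13
add 11: shortest ending here [4, 11, 3, 3, 7, 11, 6, 7, 2, 2, 11, 11] sum 78, len 12
add 11: shortest ending here [11, 3, 3, 7, 11, 6, 7, 2, 2, 11, 11, 11] sum 85, len 12
Shortest qualifying length: 10.

10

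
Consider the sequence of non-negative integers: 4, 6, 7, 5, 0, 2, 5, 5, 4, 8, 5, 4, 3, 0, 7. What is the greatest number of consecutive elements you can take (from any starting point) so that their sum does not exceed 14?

[4] sum 4 len 1
[4, 6] sum 10 len 2
[6, 7] sum 13 len 2
[7, 5] sum 12 len 2
[7, 5, 0] sum 12 len 3
[7, 5, 0, 2] sum 14 len 4
[5, 0, 2, 5] sum 12 len 4
[0, 2, 5, 5] sum 12 len 4
[5, 5, 4] sum 14 len 3
[4, 8] sum 12 len 2
[8, 5] sum 13 len 2
[5, 4] sum 9 len 2
[5, 4, 3] sum 12 len 3
[5, 4, 3, 0] sum 12 len 4
[4, 3, 0, 7] sum 14 len 4
Longest length seen: 4.

4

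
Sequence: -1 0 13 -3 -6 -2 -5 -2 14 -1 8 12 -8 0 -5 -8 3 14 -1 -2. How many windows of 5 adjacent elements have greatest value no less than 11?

14

-1 0 13 -3 -6 → max 13  ≥ 11 ✓
0 13 -3 -6 -2 → max 13  ≥ 11 ✓
13 -3 -6 -2 -5 → max 13  ≥ 11 ✓
-3 -6 -2 -5 -2 → max -2
-6 -2 -5 -2 14 → max 14  ≥ 11 ✓
-2 -5 -2 14 -1 → max 14  ≥ 11 ✓
-5 -2 14 -1 8 → max 14  ≥ 11 ✓
-2 14 -1 8 12 → max 14  ≥ 11 ✓
14 -1 8 12 -8 → max 14  ≥ 11 ✓
-1 8 12 -8 0 → max 12  ≥ 11 ✓
8 12 -8 0 -5 → max 12  ≥ 11 ✓
12 -8 0 -5 -8 → max 12  ≥ 11 ✓
-8 0 -5 -8 3 → max 3
0 -5 -8 3 14 → max 14  ≥ 11 ✓
-5 -8 3 14 -1 → max 14  ≥ 11 ✓
-8 3 14 -1 -2 → max 14  ≥ 11 ✓
14 windows satisfy the condition.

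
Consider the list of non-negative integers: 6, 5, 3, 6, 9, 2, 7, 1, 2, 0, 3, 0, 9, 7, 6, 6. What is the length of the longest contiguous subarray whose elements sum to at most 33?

10

Extend to the right; shrink from the left whenever the sum exceeds 33:
[6] sum 6 len 1
[6, 5] sum 11 len 2
[6, 5, 3] sum 14 len 3
[6, 5, 3, 6] sum 20 len 4
[6, 5, 3, 6, 9] sum 29 len 5
[6, 5, 3, 6, 9, 2] sum 31 len 6
[5, 3, 6, 9, 2, 7] sum 32 len 6
[5, 3, 6, 9, 2, 7, 1] sum 33 len 7
[3, 6, 9, 2, 7, 1, 2] sum 30 len 7
[3, 6, 9, 2, 7, 1, 2, 0] sum 30 len 8
[3, 6, 9, 2, 7, 1, 2, 0, 3] sum 33 len 9
[3, 6, 9, 2, 7, 1, 2, 0, 3, 0] sum 33 len 10
[9, 2, 7, 1, 2, 0, 3, 0, 9] sum 33 len 9
[2, 7, 1, 2, 0, 3, 0, 9, 7] sum 31 len 9
[1, 2, 0, 3, 0, 9, 7, 6] sum 28 len 8
[2, 0, 3, 0, 9, 7, 6, 6] sum 33 len 8
Longest length seen: 10.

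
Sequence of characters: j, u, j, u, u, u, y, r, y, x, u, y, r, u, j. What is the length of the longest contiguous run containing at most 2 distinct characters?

6

Extend right; when distinct count exceeds 2, shrink from the left:
[j] 1 distinct, len 1
[j, u] 2 distinct, len 2
[j, u, j] 2 distinct, len 3
[j, u, j, u] 2 distinct, len 4
[j, u, j, u, u] 2 distinct, len 5
[j, u, j, u, u, u] 2 distinct, len 6
[u, u, u, y] 2 distinct, len 4
[y, r] 2 distinct, len 2
[y, r, y] 2 distinct, len 3
[y, x] 2 distinct, len 2
[x, u] 2 distinct, len 2
[u, y] 2 distinct, len 2
[y, r] 2 distinct, len 2
[r, u] 2 distinct, len 2
[u, j] 2 distinct, len 2
Longest length with ≤2 distinct: 6.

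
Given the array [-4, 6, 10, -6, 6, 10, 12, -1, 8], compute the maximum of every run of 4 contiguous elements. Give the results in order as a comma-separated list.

10, 10, 10, 12, 12, 12

Sliding a size-4 window across the 9 values:
(-4, 6, 10, -6) → max 10
(6, 10, -6, 6) → max 10
(10, -6, 6, 10) → max 10
(-6, 6, 10, 12) → max 12
(6, 10, 12, -1) → max 12
(10, 12, -1, 8) → max 12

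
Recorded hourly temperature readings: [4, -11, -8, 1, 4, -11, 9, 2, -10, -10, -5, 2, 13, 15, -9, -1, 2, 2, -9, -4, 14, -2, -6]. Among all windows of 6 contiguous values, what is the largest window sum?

Each size-6 window and its sum:
4 -11 -8 1 4 -11 → sum -21
-11 -8 1 4 -11 9 → sum -16
-8 1 4 -11 9 2 → sum -3
1 4 -11 9 2 -10 → sum -5
4 -11 9 2 -10 -10 → sum -16
-11 9 2 -10 -10 -5 → sum -25
9 2 -10 -10 -5 2 → sum -12
2 -10 -10 -5 2 13 → sum -8
-10 -10 -5 2 13 15 → sum 5
-10 -5 2 13 15 -9 → sum 6
-5 2 13 15 -9 -1 → sum 15
2 13 15 -9 -1 2 → sum 22
13 15 -9 -1 2 2 → sum 22
15 -9 -1 2 2 -9 → sum 0
-9 -1 2 2 -9 -4 → sum -19
-1 2 2 -9 -4 14 → sum 4
2 2 -9 -4 14 -2 → sum 3
2 -9 -4 14 -2 -6 → sum -5
Largest of these is 22.

22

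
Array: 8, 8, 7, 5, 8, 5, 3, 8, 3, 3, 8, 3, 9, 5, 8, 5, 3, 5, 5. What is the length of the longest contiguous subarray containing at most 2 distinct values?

6

[8] 1 distinct, len 1
[8, 8] 1 distinct, len 2
[8, 8, 7] 2 distinct, len 3
[7, 5] 2 distinct, len 2
[5, 8] 2 distinct, len 2
[5, 8, 5] 2 distinct, len 3
[5, 3] 2 distinct, len 2
[3, 8] 2 distinct, len 2
[3, 8, 3] 2 distinct, len 3
[3, 8, 3, 3] 2 distinct, len 4
[3, 8, 3, 3, 8] 2 distinct, len 5
[3, 8, 3, 3, 8, 3] 2 distinct, len 6
[3, 9] 2 distinct, len 2
[9, 5] 2 distinct, len 2
[5, 8] 2 distinct, len 2
[5, 8, 5] 2 distinct, len 3
[5, 3] 2 distinct, len 2
[5, 3, 5] 2 distinct, len 3
[5, 3, 5, 5] 2 distinct, len 4
Longest length with ≤2 distinct: 6.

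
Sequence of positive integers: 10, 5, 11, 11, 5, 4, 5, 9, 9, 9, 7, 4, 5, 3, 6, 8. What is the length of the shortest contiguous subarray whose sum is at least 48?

add 10: running sum 10 < 48
add 5: running sum 15 < 48
add 11: running sum 26 < 48
add 11: running sum 37 < 48
add 5: running sum 42 < 48
add 4: running sum 46 < 48
add 5: shortest ending here [10, 5, 11, 11, 5, 4, 5] sum 51, len 7
add 9: shortest ending here [5, 11, 11, 5, 4, 5, 9] sum 50, len 7
add 9: shortest ending here [11, 11, 5, 4, 5, 9, 9] sum 54, len 7
add 9: shortest ending here [11, 5, 4, 5, 9, 9, 9] sum 52, len 7
add 7: shortest ending here [5, 4, 5, 9, 9, 9, 7] sum 48, len 7
add 4: shortest ending here [5, 4, 5, 9, 9, 9, 7, 4] sum 52, len 8
add 5: shortest ending here [5, 9, 9, 9, 7, 4, 5] sum 48, len 7
add 3: shortest ending here [5, 9, 9, 9, 7, 4, 5, 3] sum 51, len 8
add 6: shortest ending here [9, 9, 9, 7, 4, 5, 3, 6] sum 52, len 8
add 8: shortest ending here [9, 9, 7, 4, 5, 3, 6, 8] sum 51, len 8
Shortest qualifying length: 7.

7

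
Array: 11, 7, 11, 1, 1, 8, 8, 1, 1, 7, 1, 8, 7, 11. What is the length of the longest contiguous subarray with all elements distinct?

add 11: [11] len 1
add 7: [11, 7] len 2
add 11 (repeat 11, move left end past it): [7, 11] len 2
add 1: [7, 11, 1] len 3
add 1 (repeat 1, move left end past it): [1] len 1
add 8: [1, 8] len 2
add 8 (repeat 8, move left end past it): [8] len 1
add 1: [8, 1] len 2
add 1 (repeat 1, move left end past it): [1] len 1
add 7: [1, 7] len 2
add 1 (repeat 1, move left end past it): [7, 1] len 2
add 8: [7, 1, 8] len 3
add 7 (repeat 7, move left end past it): [1, 8, 7] len 3
add 11: [1, 8, 7, 11] len 4
Longest all-distinct length: 4.

4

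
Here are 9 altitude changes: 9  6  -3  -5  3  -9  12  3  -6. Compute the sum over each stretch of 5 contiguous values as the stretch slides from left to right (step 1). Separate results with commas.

10, -8, -2, 4, 3

9 6 -3 -5 3 → sum 10
6 -3 -5 3 -9 → sum -8
-3 -5 3 -9 12 → sum -2
-5 3 -9 12 3 → sum 4
3 -9 12 3 -6 → sum 3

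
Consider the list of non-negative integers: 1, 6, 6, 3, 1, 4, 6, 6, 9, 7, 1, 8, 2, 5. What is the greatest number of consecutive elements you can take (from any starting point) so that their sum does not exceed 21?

6

[1] sum 1 len 1
[1, 6] sum 7 len 2
[1, 6, 6] sum 13 len 3
[1, 6, 6, 3] sum 16 len 4
[1, 6, 6, 3, 1] sum 17 len 5
[1, 6, 6, 3, 1, 4] sum 21 len 6
[6, 3, 1, 4, 6] sum 20 len 5
[3, 1, 4, 6, 6] sum 20 len 5
[6, 6, 9] sum 21 len 3
[9, 7] sum 16 len 2
[9, 7, 1] sum 17 len 3
[7, 1, 8] sum 16 len 3
[7, 1, 8, 2] sum 18 len 4
[1, 8, 2, 5] sum 16 len 4
Longest length seen: 6.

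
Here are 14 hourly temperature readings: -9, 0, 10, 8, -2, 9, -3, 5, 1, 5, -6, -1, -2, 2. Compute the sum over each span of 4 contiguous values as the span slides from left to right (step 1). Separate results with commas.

9, 16, 25, 12, 9, 12, 8, 5, -1, -4, -7

-9 0 10 8 → sum 9
0 10 8 -2 → sum 16
10 8 -2 9 → sum 25
8 -2 9 -3 → sum 12
-2 9 -3 5 → sum 9
9 -3 5 1 → sum 12
-3 5 1 5 → sum 8
5 1 5 -6 → sum 5
1 5 -6 -1 → sum -1
5 -6 -1 -2 → sum -4
-6 -1 -2 2 → sum -7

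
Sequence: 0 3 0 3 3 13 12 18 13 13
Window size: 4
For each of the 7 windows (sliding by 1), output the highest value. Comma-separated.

3, 3, 13, 13, 18, 18, 18

(0, 3, 0, 3) → max 3
(3, 0, 3, 3) → max 3
(0, 3, 3, 13) → max 13
(3, 3, 13, 12) → max 13
(3, 13, 12, 18) → max 18
(13, 12, 18, 13) → max 18
(12, 18, 13, 13) → max 18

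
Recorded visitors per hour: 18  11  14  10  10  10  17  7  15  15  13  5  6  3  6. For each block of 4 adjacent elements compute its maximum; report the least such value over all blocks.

6

Each size-4 window and its max:
[18, 11, 14, 10] → max 18
[11, 14, 10, 10] → max 14
[14, 10, 10, 10] → max 14
[10, 10, 10, 17] → max 17
[10, 10, 17, 7] → max 17
[10, 17, 7, 15] → max 17
[17, 7, 15, 15] → max 17
[7, 15, 15, 13] → max 15
[15, 15, 13, 5] → max 15
[15, 13, 5, 6] → max 15
[13, 5, 6, 3] → max 13
[5, 6, 3, 6] → max 6
Least of these is 6.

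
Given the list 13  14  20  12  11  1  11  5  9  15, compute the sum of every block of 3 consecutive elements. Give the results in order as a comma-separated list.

47, 46, 43, 24, 23, 17, 25, 29

Sliding a size-3 window across the 10 values:
[13, 14, 20] → sum 47
[14, 20, 12] → sum 46
[20, 12, 11] → sum 43
[12, 11, 1] → sum 24
[11, 1, 11] → sum 23
[1, 11, 5] → sum 17
[11, 5, 9] → sum 25
[5, 9, 15] → sum 29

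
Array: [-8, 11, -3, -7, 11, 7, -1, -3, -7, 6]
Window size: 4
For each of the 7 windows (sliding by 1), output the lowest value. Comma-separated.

Sliding a size-4 window across the 10 values:
[-8, 11, -3, -7] → min -8
[11, -3, -7, 11] → min -7
[-3, -7, 11, 7] → min -7
[-7, 11, 7, -1] → min -7
[11, 7, -1, -3] → min -3
[7, -1, -3, -7] → min -7
[-1, -3, -7, 6] → min -7

-8, -7, -7, -7, -3, -7, -7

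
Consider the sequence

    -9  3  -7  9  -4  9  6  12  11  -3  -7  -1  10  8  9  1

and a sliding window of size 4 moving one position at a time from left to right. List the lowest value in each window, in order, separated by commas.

(-9, 3, -7, 9) → min -9
(3, -7, 9, -4) → min -7
(-7, 9, -4, 9) → min -7
(9, -4, 9, 6) → min -4
(-4, 9, 6, 12) → min -4
(9, 6, 12, 11) → min 6
(6, 12, 11, -3) → min -3
(12, 11, -3, -7) → min -7
(11, -3, -7, -1) → min -7
(-3, -7, -1, 10) → min -7
(-7, -1, 10, 8) → min -7
(-1, 10, 8, 9) → min -1
(10, 8, 9, 1) → min 1

-9, -7, -7, -4, -4, 6, -3, -7, -7, -7, -7, -1, 1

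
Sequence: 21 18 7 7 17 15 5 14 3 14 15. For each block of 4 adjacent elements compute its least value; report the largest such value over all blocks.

7

[21, 18, 7, 7] → min 7
[18, 7, 7, 17] → min 7
[7, 7, 17, 15] → min 7
[7, 17, 15, 5] → min 5
[17, 15, 5, 14] → min 5
[15, 5, 14, 3] → min 3
[5, 14, 3, 14] → min 3
[14, 3, 14, 15] → min 3
Largest of these is 7.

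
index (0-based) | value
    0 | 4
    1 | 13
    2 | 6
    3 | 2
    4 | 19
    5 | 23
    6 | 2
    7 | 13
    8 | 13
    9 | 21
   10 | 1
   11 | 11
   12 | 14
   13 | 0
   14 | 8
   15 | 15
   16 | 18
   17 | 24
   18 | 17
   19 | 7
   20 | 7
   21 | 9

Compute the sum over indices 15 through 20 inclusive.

Elements at indices 15..20: 15, 18, 24, 17, 7, 7
sum(15, 18, 24, 17, 7, 7) = 88

88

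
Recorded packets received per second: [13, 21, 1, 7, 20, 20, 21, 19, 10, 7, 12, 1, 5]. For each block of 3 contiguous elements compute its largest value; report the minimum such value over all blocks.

12

(13, 21, 1) → max 21
(21, 1, 7) → max 21
(1, 7, 20) → max 20
(7, 20, 20) → max 20
(20, 20, 21) → max 21
(20, 21, 19) → max 21
(21, 19, 10) → max 21
(19, 10, 7) → max 19
(10, 7, 12) → max 12
(7, 12, 1) → max 12
(12, 1, 5) → max 12
Minimum of these is 12.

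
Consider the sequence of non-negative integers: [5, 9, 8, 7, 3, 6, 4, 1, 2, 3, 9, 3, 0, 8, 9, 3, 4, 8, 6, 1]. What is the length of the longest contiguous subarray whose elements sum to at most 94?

Extend to the right; shrink from the left whenever the sum exceeds 94:
add 5: [5] sum 5, len 1
add 9: [5, 9] sum 14, len 2
add 8: [5, 9, 8] sum 22, len 3
add 7: [5, 9, 8, 7] sum 29, len 4
add 3: [5, 9, 8, 7, 3] sum 32, len 5
add 6: [5, 9, 8, 7, 3, 6] sum 38, len 6
add 4: [5, 9, 8, 7, 3, 6, 4] sum 42, len 7
add 1: [5, 9, 8, 7, 3, 6, 4, 1] sum 43, len 8
add 2: [5, 9, 8, 7, 3, 6, 4, 1, 2] sum 45, len 9
add 3: [5, 9, 8, 7, 3, 6, 4, 1, 2, 3] sum 48, len 10
add 9: [5, 9, 8, 7, 3, 6, 4, 1, 2, 3, 9] sum 57, len 11
add 3: [5, 9, 8, 7, 3, 6, 4, 1, 2, 3, 9, 3] sum 60, len 12
add 0: [5, 9, 8, 7, 3, 6, 4, 1, 2, 3, 9, 3, 0] sum 60, len 13
add 8: [5, 9, 8, 7, 3, 6, 4, 1, 2, 3, 9, 3, 0, 8] sum 68, len 14
add 9: [5, 9, 8, 7, 3, 6, 4, 1, 2, 3, 9, 3, 0, 8, 9] sum 77, len 15
add 3: [5, 9, 8, 7, 3, 6, 4, 1, 2, 3, 9, 3, 0, 8, 9, 3] sum 80, len 16
add 4: [5, 9, 8, 7, 3, 6, 4, 1, 2, 3, 9, 3, 0, 8, 9, 3, 4] sum 84, len 17
add 8: [5, 9, 8, 7, 3, 6, 4, 1, 2, 3, 9, 3, 0, 8, 9, 3, 4, 8] sum 92, len 18
add 6: [9, 8, 7, 3, 6, 4, 1, 2, 3, 9, 3, 0, 8, 9, 3, 4, 8, 6] sum 93, len 18
add 1: [9, 8, 7, 3, 6, 4, 1, 2, 3, 9, 3, 0, 8, 9, 3, 4, 8, 6, 1] sum 94, len 19
Longest length seen: 19.

19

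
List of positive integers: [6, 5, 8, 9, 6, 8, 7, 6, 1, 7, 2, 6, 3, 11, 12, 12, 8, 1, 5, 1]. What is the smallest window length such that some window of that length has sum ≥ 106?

add 6: running sum 6 < 106
add 5: running sum 11 < 106
add 8: running sum 19 < 106
add 9: running sum 28 < 106
add 6: running sum 34 < 106
add 8: running sum 42 < 106
add 7: running sum 49 < 106
add 6: running sum 55 < 106
add 1: running sum 56 < 106
add 7: running sum 63 < 106
add 2: running sum 65 < 106
add 6: running sum 71 < 106
add 3: running sum 74 < 106
add 11: running sum 85 < 106
add 12: running sum 97 < 106
end 15: [6, 5, 8, 9, 6, 8, 7, 6, 1, 7, 2, 6, 3, 11, 12, 12] sum 109, len 16
end 16: [8, 9, 6, 8, 7, 6, 1, 7, 2, 6, 3, 11, 12, 12, 8] sum 106, len 15
end 17: [8, 9, 6, 8, 7, 6, 1, 7, 2, 6, 3, 11, 12, 12, 8, 1] sum 107, len 16
end 18: [8, 9, 6, 8, 7, 6, 1, 7, 2, 6, 3, 11, 12, 12, 8, 1, 5] sum 112, len 17
end 19: [8, 9, 6, 8, 7, 6, 1, 7, 2, 6, 3, 11, 12, 12, 8, 1, 5, 1] sum 113, len 18
Shortest qualifying length: 15.

15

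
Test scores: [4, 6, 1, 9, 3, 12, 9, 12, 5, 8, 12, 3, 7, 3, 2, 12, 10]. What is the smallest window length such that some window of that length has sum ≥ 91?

Extend right; whenever the sum reaches 91, record the length and shrink from the left:
add 4: running sum 4 < 91
add 6: running sum 10 < 91
add 1: running sum 11 < 91
add 9: running sum 20 < 91
add 3: running sum 23 < 91
add 12: running sum 35 < 91
add 9: running sum 44 < 91
add 12: running sum 56 < 91
add 5: running sum 61 < 91
add 8: running sum 69 < 91
add 12: running sum 81 < 91
add 3: running sum 84 < 91
add 7: shortest ending here [4, 6, 1, 9, 3, 12, 9, 12, 5, 8, 12, 3, 7] sum 91, len 13
add 3: shortest ending here [4, 6, 1, 9, 3, 12, 9, 12, 5, 8, 12, 3, 7, 3] sum 94, len 14
add 2: shortest ending here [6, 1, 9, 3, 12, 9, 12, 5, 8, 12, 3, 7, 3, 2] sum 92, len 14
add 12: shortest ending here [9, 3, 12, 9, 12, 5, 8, 12, 3, 7, 3, 2, 12] sum 97, len 13
add 10: shortest ending here [12, 9, 12, 5, 8, 12, 3, 7, 3, 2, 12, 10] sum 95, len 12
Shortest qualifying length: 12.

12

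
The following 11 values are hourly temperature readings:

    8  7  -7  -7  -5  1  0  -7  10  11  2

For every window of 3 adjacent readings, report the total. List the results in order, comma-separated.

Sliding a size-3 window across the 11 values:
[8, 7, -7] → sum 8
[7, -7, -7] → sum -7
[-7, -7, -5] → sum -19
[-7, -5, 1] → sum -11
[-5, 1, 0] → sum -4
[1, 0, -7] → sum -6
[0, -7, 10] → sum 3
[-7, 10, 11] → sum 14
[10, 11, 2] → sum 23

8, -7, -19, -11, -4, -6, 3, 14, 23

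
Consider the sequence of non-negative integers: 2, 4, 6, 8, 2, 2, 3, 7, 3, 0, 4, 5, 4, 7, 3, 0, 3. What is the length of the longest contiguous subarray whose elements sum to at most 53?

14

[2] sum 2 len 1
[2, 4] sum 6 len 2
[2, 4, 6] sum 12 len 3
[2, 4, 6, 8] sum 20 len 4
[2, 4, 6, 8, 2] sum 22 len 5
[2, 4, 6, 8, 2, 2] sum 24 len 6
[2, 4, 6, 8, 2, 2, 3] sum 27 len 7
[2, 4, 6, 8, 2, 2, 3, 7] sum 34 len 8
[2, 4, 6, 8, 2, 2, 3, 7, 3] sum 37 len 9
[2, 4, 6, 8, 2, 2, 3, 7, 3, 0] sum 37 len 10
[2, 4, 6, 8, 2, 2, 3, 7, 3, 0, 4] sum 41 len 11
[2, 4, 6, 8, 2, 2, 3, 7, 3, 0, 4, 5] sum 46 len 12
[2, 4, 6, 8, 2, 2, 3, 7, 3, 0, 4, 5, 4] sum 50 len 13
[6, 8, 2, 2, 3, 7, 3, 0, 4, 5, 4, 7] sum 51 len 12
[8, 2, 2, 3, 7, 3, 0, 4, 5, 4, 7, 3] sum 48 len 12
[8, 2, 2, 3, 7, 3, 0, 4, 5, 4, 7, 3, 0] sum 48 len 13
[8, 2, 2, 3, 7, 3, 0, 4, 5, 4, 7, 3, 0, 3] sum 51 len 14
Longest length seen: 14.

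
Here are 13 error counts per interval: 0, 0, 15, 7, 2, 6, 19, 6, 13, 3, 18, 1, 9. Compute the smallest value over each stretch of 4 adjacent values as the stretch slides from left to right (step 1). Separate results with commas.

0, 0, 2, 2, 2, 6, 3, 3, 1, 1

Sliding a size-4 window across the 13 values:
(0, 0, 15, 7) → min 0
(0, 15, 7, 2) → min 0
(15, 7, 2, 6) → min 2
(7, 2, 6, 19) → min 2
(2, 6, 19, 6) → min 2
(6, 19, 6, 13) → min 6
(19, 6, 13, 3) → min 3
(6, 13, 3, 18) → min 3
(13, 3, 18, 1) → min 1
(3, 18, 1, 9) → min 1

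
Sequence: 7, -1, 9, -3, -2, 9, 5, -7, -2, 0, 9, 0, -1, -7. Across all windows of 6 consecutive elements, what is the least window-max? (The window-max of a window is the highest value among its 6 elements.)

[7, -1, 9, -3, -2, 9] → max 9
[-1, 9, -3, -2, 9, 5] → max 9
[9, -3, -2, 9, 5, -7] → max 9
[-3, -2, 9, 5, -7, -2] → max 9
[-2, 9, 5, -7, -2, 0] → max 9
[9, 5, -7, -2, 0, 9] → max 9
[5, -7, -2, 0, 9, 0] → max 9
[-7, -2, 0, 9, 0, -1] → max 9
[-2, 0, 9, 0, -1, -7] → max 9
Least of these is 9.

9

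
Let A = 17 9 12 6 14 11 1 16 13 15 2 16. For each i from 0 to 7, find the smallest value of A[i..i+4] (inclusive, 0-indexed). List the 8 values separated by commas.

6, 6, 1, 1, 1, 1, 1, 2

17 9 12 6 14 → min 6
9 12 6 14 11 → min 6
12 6 14 11 1 → min 1
6 14 11 1 16 → min 1
14 11 1 16 13 → min 1
11 1 16 13 15 → min 1
1 16 13 15 2 → min 1
16 13 15 2 16 → min 2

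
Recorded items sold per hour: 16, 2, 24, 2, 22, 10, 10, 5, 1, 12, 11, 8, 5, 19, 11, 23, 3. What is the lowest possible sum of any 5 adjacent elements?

16 2 24 2 22 → sum 66
2 24 2 22 10 → sum 60
24 2 22 10 10 → sum 68
2 22 10 10 5 → sum 49
22 10 10 5 1 → sum 48
10 10 5 1 12 → sum 38
10 5 1 12 11 → sum 39
5 1 12 11 8 → sum 37
1 12 11 8 5 → sum 37
12 11 8 5 19 → sum 55
11 8 5 19 11 → sum 54
8 5 19 11 23 → sum 66
5 19 11 23 3 → sum 61
Lowest of these is 37.

37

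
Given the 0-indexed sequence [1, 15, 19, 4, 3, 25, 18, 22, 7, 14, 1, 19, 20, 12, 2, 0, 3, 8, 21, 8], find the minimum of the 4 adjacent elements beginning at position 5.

Elements at indices 5..8: 25, 18, 22, 7
min(25, 18, 22, 7) = 7

7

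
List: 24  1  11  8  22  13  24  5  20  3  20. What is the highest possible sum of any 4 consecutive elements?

[24, 1, 11, 8] → sum 44
[1, 11, 8, 22] → sum 42
[11, 8, 22, 13] → sum 54
[8, 22, 13, 24] → sum 67
[22, 13, 24, 5] → sum 64
[13, 24, 5, 20] → sum 62
[24, 5, 20, 3] → sum 52
[5, 20, 3, 20] → sum 48
Highest of these is 67.

67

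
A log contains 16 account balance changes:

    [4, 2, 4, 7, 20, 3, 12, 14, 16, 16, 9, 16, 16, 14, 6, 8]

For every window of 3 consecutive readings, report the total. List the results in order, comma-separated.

10, 13, 31, 30, 35, 29, 42, 46, 41, 41, 41, 46, 36, 28

Sliding a size-3 window across the 16 values:
(4, 2, 4) → sum 10
(2, 4, 7) → sum 13
(4, 7, 20) → sum 31
(7, 20, 3) → sum 30
(20, 3, 12) → sum 35
(3, 12, 14) → sum 29
(12, 14, 16) → sum 42
(14, 16, 16) → sum 46
(16, 16, 9) → sum 41
(16, 9, 16) → sum 41
(9, 16, 16) → sum 41
(16, 16, 14) → sum 46
(16, 14, 6) → sum 36
(14, 6, 8) → sum 28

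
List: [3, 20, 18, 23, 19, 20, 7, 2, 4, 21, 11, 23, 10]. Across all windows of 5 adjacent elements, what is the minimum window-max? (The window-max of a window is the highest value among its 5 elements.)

3 20 18 23 19 → max 23
20 18 23 19 20 → max 23
18 23 19 20 7 → max 23
23 19 20 7 2 → max 23
19 20 7 2 4 → max 20
20 7 2 4 21 → max 21
7 2 4 21 11 → max 21
2 4 21 11 23 → max 23
4 21 11 23 10 → max 23
Minimum of these is 20.

20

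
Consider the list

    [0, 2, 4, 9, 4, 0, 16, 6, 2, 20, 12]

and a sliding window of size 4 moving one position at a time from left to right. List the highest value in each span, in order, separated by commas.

9, 9, 9, 16, 16, 16, 20, 20

Sliding a size-4 window across the 11 values:
0 2 4 9 → max 9
2 4 9 4 → max 9
4 9 4 0 → max 9
9 4 0 16 → max 16
4 0 16 6 → max 16
0 16 6 2 → max 16
16 6 2 20 → max 20
6 2 20 12 → max 20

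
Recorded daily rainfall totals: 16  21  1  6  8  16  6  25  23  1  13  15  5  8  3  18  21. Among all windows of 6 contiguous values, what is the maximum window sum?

84

16 21 1 6 8 16 → sum 68
21 1 6 8 16 6 → sum 58
1 6 8 16 6 25 → sum 62
6 8 16 6 25 23 → sum 84
8 16 6 25 23 1 → sum 79
16 6 25 23 1 13 → sum 84
6 25 23 1 13 15 → sum 83
25 23 1 13 15 5 → sum 82
23 1 13 15 5 8 → sum 65
1 13 15 5 8 3 → sum 45
13 15 5 8 3 18 → sum 62
15 5 8 3 18 21 → sum 70
Maximum of these is 84.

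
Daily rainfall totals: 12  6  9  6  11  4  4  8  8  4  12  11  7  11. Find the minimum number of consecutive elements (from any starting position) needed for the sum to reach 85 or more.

Extend right; whenever the sum reaches 85, record the length and shrink from the left:
add 12: running sum 12 < 85
add 6: running sum 18 < 85
add 9: running sum 27 < 85
add 6: running sum 33 < 85
add 11: running sum 44 < 85
add 4: running sum 48 < 85
add 4: running sum 52 < 85
add 8: running sum 60 < 85
add 8: running sum 68 < 85
add 4: running sum 72 < 85
add 12: running sum 84 < 85
end 11: [12, 6, 9, 6, 11, 4, 4, 8, 8, 4, 12, 11] sum 95, len 12
end 12: [6, 9, 6, 11, 4, 4, 8, 8, 4, 12, 11, 7] sum 90, len 12
end 13: [6, 11, 4, 4, 8, 8, 4, 12, 11, 7, 11] sum 86, len 11
Shortest qualifying length: 11.

11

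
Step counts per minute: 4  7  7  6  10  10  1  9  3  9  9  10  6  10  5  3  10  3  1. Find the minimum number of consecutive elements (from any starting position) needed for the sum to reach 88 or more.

12

Extend right; whenever the sum reaches 88, record the length and shrink from the left:
add 4: running sum 4 < 88
add 7: running sum 11 < 88
add 7: running sum 18 < 88
add 6: running sum 24 < 88
add 10: running sum 34 < 88
add 10: running sum 44 < 88
add 1: running sum 45 < 88
add 9: running sum 54 < 88
add 3: running sum 57 < 88
add 9: running sum 66 < 88
add 9: running sum 75 < 88
add 10: running sum 85 < 88
add 6: shortest ending here [4, 7, 7, 6, 10, 10, 1, 9, 3, 9, 9, 10, 6] sum 91, len 13
add 10: shortest ending here [7, 6, 10, 10, 1, 9, 3, 9, 9, 10, 6, 10] sum 90, len 12
add 5: shortest ending here [6, 10, 10, 1, 9, 3, 9, 9, 10, 6, 10, 5] sum 88, len 12
add 3: shortest ending here [6, 10, 10, 1, 9, 3, 9, 9, 10, 6, 10, 5, 3] sum 91, len 13
add 10: shortest ending here [10, 10, 1, 9, 3, 9, 9, 10, 6, 10, 5, 3, 10] sum 95, len 13
add 3: shortest ending here [10, 1, 9, 3, 9, 9, 10, 6, 10, 5, 3, 10, 3] sum 88, len 13
add 1: shortest ending here [10, 1, 9, 3, 9, 9, 10, 6, 10, 5, 3, 10, 3, 1] sum 89, len 14
Shortest qualifying length: 12.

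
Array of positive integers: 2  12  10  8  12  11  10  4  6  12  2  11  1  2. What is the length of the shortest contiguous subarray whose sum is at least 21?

add 2: running sum 2 < 21
add 12: running sum 14 < 21
end 2: [12, 10] sum 22, len 2
end 3: [12, 10, 8] sum 30, len 3
end 4: [10, 8, 12] sum 30, len 3
end 5: [12, 11] sum 23, len 2
end 6: [11, 10] sum 21, len 2
end 7: [11, 10, 4] sum 25, len 3
end 8: [11, 10, 4, 6] sum 31, len 4
end 9: [4, 6, 12] sum 22, len 3
end 10: [4, 6, 12, 2] sum 24, len 4
end 11: [12, 2, 11] sum 25, len 3
end 12: [12, 2, 11, 1] sum 26, len 4
end 13: [12, 2, 11, 1, 2] sum 28, len 5
Shortest qualifying length: 2.

2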